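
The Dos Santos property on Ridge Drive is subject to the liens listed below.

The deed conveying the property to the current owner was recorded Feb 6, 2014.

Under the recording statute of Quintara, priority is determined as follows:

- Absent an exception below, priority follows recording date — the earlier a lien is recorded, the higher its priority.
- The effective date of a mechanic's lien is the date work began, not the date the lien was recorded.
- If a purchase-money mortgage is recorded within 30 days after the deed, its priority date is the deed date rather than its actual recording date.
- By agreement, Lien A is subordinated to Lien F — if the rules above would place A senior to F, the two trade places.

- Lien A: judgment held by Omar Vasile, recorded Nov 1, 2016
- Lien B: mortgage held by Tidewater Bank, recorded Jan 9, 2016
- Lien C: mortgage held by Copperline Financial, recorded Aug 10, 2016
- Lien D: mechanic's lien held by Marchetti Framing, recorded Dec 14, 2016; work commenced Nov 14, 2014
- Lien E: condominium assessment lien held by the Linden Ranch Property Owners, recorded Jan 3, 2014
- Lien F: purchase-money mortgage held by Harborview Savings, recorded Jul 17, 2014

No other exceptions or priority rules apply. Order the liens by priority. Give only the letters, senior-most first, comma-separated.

E, F, D, B, C, A

Adjusting effective dates: D's effective date is Nov 14, 2014, when work began; F missed the 30-day window (161 days after the deed), so its recording date stands.
Sorted by effective date: E (Jan 3, 2014), F (Jul 17, 2014), D (Nov 14, 2014), B (Jan 9, 2016), C (Aug 10, 2016), A (Nov 1, 2016).
A already ranks below F; the subordination has no effect.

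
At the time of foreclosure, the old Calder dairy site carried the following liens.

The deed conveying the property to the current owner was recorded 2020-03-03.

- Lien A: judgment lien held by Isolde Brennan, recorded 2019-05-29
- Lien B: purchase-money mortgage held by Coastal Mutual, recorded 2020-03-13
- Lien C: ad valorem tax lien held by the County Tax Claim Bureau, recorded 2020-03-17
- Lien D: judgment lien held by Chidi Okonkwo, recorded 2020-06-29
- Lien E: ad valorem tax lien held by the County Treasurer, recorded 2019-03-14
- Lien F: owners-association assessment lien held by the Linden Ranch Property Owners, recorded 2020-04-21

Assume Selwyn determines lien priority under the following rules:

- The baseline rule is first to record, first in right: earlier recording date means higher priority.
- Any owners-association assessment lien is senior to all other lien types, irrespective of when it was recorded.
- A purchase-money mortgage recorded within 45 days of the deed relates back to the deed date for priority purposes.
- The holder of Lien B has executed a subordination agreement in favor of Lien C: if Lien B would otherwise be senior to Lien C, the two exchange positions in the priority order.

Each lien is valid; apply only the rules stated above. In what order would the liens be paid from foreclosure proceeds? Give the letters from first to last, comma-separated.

First, effective dates: B was recorded within the 45-day window, so its effective date is the deed date 2020-03-03.
F is an owners-association assessment lien and takes priority over every other lien.
Ordering the rest by effective date: E (2019-03-14), A (2019-05-29), B (2020-03-03), C (2020-03-17), D (2020-06-29).
The subordination applies — B was senior to C — so B and C swap.

F, E, A, C, B, D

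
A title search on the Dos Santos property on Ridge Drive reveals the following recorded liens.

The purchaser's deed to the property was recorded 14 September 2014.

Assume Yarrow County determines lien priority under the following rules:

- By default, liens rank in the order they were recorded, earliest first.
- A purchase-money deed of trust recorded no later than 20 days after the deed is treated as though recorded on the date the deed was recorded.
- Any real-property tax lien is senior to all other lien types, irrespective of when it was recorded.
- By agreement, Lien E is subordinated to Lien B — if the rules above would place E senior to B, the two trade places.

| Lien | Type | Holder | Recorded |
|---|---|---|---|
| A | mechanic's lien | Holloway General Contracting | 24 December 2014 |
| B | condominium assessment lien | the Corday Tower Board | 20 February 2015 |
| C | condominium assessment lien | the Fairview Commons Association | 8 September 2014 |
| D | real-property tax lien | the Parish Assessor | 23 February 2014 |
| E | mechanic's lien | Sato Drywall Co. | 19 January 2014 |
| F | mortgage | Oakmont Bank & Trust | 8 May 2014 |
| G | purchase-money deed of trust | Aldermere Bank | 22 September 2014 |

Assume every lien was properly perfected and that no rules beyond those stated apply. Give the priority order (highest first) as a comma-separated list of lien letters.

Effective dates after the stated exceptions: G was recorded within the 20-day window, so its effective date is the deed date 14 September 2014.
D, as a real-property tax lien, has superpriority and ranks first.
Ordering the rest by effective date: E (19 January 2014), F (8 May 2014), C (8 September 2014), G (14 September 2014), A (24 December 2014), B (20 February 2015).
The subordination applies — E was senior to B — so E and B swap.

D, B, F, C, G, A, E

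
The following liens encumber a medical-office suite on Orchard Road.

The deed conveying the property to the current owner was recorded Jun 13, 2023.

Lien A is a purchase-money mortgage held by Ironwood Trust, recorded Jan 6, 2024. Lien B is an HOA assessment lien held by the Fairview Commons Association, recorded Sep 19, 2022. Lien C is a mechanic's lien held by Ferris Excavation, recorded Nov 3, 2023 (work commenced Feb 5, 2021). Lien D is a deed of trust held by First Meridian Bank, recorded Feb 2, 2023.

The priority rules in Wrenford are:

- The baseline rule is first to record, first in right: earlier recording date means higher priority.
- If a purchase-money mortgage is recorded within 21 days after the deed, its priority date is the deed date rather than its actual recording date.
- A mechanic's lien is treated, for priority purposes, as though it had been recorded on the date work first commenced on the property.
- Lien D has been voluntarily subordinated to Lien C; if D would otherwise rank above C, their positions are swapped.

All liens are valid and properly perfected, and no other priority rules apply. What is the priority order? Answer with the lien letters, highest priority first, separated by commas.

C, B, D, A

First, effective dates: A was recorded 207 days after the deed, outside the 21-day window, so it keeps its recording date; C is treated as recorded Feb 5, 2021, the work-commencement date.
By effective date: C (Feb 5, 2021), B (Sep 19, 2022), D (Feb 2, 2023), A (Jan 6, 2024).
D already ranks below C; the subordination has no effect.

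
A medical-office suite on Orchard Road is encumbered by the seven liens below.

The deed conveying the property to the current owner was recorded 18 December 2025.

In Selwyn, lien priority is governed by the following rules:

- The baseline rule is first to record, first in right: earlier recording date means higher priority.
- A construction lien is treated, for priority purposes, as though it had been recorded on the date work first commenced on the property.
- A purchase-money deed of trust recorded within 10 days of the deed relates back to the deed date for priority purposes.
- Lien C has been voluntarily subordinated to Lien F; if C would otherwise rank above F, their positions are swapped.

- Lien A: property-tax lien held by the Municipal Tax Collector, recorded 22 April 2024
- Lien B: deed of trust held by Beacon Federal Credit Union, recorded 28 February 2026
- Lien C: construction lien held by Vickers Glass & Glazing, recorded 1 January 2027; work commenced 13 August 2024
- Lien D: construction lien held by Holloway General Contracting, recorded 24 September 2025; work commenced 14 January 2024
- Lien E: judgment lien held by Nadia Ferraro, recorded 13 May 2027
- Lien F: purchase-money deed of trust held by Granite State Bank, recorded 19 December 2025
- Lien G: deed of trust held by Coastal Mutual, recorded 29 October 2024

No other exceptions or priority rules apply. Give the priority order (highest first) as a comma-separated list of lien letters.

Adjusting effective dates: C is treated as recorded 13 August 2024, the work-commencement date; D is treated as recorded 14 January 2024, the work-commencement date; F's effective date is the deed date, 18 December 2025.
By effective date, earliest first: D (14 January 2024), A (22 April 2024), C (13 August 2024), G (29 October 2024), F (18 December 2025), B (28 February 2026), E (13 May 2027).
The subordination applies — C was senior to F — so C and F swap.

D, A, F, G, C, B, E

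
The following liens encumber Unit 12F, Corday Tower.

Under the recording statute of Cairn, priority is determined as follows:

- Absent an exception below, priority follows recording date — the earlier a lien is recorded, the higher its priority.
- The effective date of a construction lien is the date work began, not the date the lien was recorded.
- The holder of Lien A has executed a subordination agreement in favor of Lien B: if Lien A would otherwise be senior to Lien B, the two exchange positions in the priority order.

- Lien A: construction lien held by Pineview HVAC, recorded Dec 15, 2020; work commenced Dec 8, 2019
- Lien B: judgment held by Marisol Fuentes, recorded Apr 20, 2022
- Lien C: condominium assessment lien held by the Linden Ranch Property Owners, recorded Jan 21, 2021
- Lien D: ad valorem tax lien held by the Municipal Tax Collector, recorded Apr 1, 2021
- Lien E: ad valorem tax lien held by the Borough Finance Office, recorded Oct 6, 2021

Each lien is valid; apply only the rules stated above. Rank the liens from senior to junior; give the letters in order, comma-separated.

B, C, D, E, A

Adjusting effective dates: A relates back to Dec 8, 2019 (work commenced).
By effective date, earliest first: A (Dec 8, 2019), C (Jan 21, 2021), D (Apr 1, 2021), E (Oct 6, 2021), B (Apr 20, 2022).
A is senior to B before the subordination, so the two trade places.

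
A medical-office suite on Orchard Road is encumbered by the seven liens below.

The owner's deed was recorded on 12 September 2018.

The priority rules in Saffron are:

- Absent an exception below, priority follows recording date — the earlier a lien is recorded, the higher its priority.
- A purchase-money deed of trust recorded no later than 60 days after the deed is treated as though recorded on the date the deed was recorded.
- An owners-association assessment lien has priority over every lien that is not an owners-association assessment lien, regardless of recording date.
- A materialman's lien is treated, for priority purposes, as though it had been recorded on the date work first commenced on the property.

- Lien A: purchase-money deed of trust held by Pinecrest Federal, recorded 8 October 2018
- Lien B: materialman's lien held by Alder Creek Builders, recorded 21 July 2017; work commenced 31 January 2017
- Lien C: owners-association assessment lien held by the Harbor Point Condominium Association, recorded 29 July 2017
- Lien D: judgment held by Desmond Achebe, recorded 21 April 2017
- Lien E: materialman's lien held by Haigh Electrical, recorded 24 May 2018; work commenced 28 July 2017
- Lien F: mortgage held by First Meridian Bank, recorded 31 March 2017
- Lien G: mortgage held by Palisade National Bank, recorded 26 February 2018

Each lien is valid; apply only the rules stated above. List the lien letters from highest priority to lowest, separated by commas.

Adjusting effective dates: A relates back to the deed date 12 September 2018; B relates back to 31 January 2017 (work commenced); E is treated as recorded 28 July 2017, the work-commencement date.
C is an owners-association assessment lien, so it outranks all other liens regardless of date.
Among the remaining liens, by effective date: B (31 January 2017), F (31 March 2017), D (21 April 2017), E (28 July 2017), G (26 February 2018), A (12 September 2018).

C, B, F, D, E, G, A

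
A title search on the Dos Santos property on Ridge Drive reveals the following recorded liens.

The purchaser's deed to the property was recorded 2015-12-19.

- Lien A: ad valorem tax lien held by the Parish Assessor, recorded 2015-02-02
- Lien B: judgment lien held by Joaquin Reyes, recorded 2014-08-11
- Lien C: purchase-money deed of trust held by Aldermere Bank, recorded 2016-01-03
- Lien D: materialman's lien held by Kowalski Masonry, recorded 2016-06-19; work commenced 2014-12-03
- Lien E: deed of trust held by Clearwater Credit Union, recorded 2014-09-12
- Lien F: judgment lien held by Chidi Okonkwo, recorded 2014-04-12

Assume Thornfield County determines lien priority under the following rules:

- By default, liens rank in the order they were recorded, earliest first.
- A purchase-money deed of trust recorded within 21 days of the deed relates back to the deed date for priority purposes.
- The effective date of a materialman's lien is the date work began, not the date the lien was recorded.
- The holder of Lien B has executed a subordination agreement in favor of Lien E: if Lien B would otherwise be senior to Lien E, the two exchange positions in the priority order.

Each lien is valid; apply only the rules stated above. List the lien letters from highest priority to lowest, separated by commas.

First, effective dates: C was recorded within the 21-day window, so its effective date is the deed date 2015-12-19; D is treated as recorded 2014-12-03, the work-commencement date.
Sorted by effective date: F (2014-04-12), B (2014-08-11), E (2014-09-12), D (2014-12-03), A (2015-02-02), C (2015-12-19).
Because B would otherwise rank above E, the subordination swaps them.

F, E, B, D, A, C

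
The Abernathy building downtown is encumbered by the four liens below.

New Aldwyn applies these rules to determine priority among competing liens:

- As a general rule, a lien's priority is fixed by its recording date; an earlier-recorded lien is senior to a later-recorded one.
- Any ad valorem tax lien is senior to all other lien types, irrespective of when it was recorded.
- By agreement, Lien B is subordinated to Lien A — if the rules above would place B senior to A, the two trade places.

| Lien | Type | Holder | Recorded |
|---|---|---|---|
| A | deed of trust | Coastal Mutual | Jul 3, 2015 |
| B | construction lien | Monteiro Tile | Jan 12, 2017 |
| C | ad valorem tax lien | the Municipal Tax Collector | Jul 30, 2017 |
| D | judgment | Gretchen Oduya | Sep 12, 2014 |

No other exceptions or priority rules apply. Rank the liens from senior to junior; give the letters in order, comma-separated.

C, D, A, B

C, as an ad valorem tax lien, has superpriority and ranks first.
The other liens, earliest effective date first: D (Sep 12, 2014), A (Jul 3, 2015), B (Jan 12, 2017).
B already ranks below A; the subordination has no effect.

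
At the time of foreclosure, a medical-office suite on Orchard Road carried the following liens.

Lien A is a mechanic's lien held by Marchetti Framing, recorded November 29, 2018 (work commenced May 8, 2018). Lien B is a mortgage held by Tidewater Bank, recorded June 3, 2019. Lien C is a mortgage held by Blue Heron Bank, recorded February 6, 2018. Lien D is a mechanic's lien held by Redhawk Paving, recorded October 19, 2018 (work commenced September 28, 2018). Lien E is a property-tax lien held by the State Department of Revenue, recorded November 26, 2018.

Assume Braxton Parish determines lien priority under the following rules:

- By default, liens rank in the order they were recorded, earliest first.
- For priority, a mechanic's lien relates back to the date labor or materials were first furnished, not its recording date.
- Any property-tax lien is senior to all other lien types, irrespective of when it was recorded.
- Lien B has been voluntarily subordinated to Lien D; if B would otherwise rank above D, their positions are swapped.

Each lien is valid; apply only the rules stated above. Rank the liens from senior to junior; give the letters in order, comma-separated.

Effective dates after the stated exceptions: A relates back to May 8, 2018 (work commenced); D's effective date is September 28, 2018, when work began.
E is a property-tax lien and takes priority over every other lien.
Remaining liens by effective date: C (February 6, 2018), A (May 8, 2018), D (September 28, 2018), B (June 3, 2019).
B already ranks below D; the subordination has no effect.

E, C, A, D, B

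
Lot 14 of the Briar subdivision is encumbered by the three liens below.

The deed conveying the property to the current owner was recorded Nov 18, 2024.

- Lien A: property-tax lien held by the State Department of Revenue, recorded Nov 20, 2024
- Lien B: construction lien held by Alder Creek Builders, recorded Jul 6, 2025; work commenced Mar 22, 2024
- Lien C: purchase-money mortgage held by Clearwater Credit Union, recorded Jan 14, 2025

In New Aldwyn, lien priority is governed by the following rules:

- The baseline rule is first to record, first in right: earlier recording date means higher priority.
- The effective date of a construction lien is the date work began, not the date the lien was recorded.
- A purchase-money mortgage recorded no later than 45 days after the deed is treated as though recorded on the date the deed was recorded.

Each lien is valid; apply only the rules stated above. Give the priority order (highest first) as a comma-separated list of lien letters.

B, A, C

Effective dates after the stated exceptions: B relates back to Mar 22, 2024 (work commenced); C was recorded 57 days after the deed, outside the 45-day window, so it keeps its recording date.
Ordering by effective date: B (Mar 22, 2024), A (Nov 20, 2024), C (Jan 14, 2025).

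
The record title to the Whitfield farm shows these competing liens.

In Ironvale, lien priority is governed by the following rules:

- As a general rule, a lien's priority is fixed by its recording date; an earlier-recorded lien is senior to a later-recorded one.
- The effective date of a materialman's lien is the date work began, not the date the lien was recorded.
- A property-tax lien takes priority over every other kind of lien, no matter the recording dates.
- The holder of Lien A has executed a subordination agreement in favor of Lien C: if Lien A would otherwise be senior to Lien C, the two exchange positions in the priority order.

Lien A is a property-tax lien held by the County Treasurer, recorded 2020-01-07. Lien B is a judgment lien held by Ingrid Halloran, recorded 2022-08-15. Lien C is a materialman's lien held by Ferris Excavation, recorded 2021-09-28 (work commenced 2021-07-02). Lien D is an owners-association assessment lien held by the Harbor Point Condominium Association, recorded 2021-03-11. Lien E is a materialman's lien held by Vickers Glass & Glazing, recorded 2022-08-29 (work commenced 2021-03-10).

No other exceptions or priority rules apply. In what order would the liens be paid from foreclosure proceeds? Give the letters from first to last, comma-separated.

C, E, D, A, B

Effective dates: C relates back to 2021-07-02 (work commenced); E's effective date is 2021-03-10, when work began.
A, as a property-tax lien, has superpriority and ranks first.
Among the remaining liens, by effective date: E (2021-03-10), D (2021-03-11), C (2021-07-02), B (2022-08-15).
A would otherwise be senior to C, so under the subordination agreement A and C exchange positions.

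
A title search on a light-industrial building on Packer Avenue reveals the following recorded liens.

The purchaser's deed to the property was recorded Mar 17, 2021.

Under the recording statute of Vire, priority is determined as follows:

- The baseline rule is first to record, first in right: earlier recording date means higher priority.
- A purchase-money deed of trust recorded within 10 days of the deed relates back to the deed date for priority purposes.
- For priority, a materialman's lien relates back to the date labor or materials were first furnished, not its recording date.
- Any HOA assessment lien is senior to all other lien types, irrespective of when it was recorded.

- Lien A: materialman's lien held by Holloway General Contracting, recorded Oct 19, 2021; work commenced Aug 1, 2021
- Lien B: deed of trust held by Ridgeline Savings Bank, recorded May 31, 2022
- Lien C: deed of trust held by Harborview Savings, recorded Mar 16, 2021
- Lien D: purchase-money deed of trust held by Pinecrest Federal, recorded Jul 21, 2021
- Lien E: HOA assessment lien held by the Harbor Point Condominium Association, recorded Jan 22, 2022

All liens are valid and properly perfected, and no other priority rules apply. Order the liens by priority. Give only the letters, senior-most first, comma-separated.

First, effective dates: A's effective date is Aug 1, 2021, when work began; D missed the 10-day window (126 days after the deed), so its recording date stands.
As an HOA assessment lien, E is senior to every other lien.
Remaining liens by effective date: C (Mar 16, 2021), D (Jul 21, 2021), A (Aug 1, 2021), B (May 31, 2022).

E, C, D, A, B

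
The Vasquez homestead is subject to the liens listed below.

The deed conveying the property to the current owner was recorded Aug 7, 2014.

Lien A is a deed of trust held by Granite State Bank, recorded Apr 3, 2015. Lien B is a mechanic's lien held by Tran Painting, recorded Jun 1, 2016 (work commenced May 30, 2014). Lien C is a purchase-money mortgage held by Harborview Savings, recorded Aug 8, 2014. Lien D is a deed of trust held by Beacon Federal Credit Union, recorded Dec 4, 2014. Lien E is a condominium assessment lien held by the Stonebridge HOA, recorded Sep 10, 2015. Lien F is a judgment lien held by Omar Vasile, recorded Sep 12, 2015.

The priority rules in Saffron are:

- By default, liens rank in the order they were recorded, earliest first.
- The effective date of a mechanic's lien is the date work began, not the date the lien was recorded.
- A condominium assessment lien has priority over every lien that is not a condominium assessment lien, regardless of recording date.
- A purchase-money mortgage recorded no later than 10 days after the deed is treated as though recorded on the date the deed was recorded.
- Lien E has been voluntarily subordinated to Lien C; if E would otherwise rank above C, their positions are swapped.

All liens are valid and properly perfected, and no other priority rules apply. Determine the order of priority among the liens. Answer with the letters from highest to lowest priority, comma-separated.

C, B, E, D, A, F

Effective dates after the stated exceptions: B is treated as recorded May 30, 2014, the work-commencement date; C's effective date is the deed date, Aug 7, 2014.
As a condominium assessment lien, E is senior to every other lien.
Ordering the rest by effective date: B (May 30, 2014), C (Aug 7, 2014), D (Dec 4, 2014), A (Apr 3, 2015), F (Sep 12, 2015).
E is senior to C before the subordination, so the two trade places.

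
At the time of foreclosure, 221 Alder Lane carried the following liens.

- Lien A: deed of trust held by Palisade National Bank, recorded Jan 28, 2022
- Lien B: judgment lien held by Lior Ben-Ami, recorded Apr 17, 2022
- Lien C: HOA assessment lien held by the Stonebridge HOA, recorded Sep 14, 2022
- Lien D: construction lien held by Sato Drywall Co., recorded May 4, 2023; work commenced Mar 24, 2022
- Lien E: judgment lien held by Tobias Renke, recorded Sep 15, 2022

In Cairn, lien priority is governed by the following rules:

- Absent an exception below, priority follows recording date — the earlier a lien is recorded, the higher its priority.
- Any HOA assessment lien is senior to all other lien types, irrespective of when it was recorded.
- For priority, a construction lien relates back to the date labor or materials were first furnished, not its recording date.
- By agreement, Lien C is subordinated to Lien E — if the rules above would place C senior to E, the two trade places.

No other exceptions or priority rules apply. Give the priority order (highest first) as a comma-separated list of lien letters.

Adjusting effective dates: D is treated as recorded Mar 24, 2022, the work-commencement date.
As an HOA assessment lien, C is senior to every other lien.
The other liens, earliest effective date first: A (Jan 28, 2022), D (Mar 24, 2022), B (Apr 17, 2022), E (Sep 15, 2022).
The subordination applies — C was senior to E — so C and E swap.

E, A, D, B, C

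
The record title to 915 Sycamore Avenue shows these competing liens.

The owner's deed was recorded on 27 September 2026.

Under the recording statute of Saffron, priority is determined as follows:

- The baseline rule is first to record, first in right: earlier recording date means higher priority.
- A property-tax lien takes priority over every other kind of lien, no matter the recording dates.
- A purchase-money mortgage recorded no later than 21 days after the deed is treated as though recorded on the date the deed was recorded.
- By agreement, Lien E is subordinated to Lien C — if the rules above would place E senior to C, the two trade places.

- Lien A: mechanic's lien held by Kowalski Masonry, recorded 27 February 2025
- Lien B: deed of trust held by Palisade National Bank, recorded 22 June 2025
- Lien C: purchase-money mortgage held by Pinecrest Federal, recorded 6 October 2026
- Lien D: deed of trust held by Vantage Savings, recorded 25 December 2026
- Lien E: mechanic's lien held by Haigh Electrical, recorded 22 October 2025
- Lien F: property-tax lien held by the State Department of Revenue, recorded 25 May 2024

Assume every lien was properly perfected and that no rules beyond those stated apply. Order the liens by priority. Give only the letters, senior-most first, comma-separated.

F, A, B, C, E, D

Effective dates: C relates back to the deed date 27 September 2026.
As a property-tax lien, F is senior to every other lien.
Among the remaining liens, by effective date: A (27 February 2025), B (22 June 2025), E (22 October 2025), C (27 September 2026), D (25 December 2026).
E would otherwise be senior to C, so under the subordination agreement E and C exchange positions.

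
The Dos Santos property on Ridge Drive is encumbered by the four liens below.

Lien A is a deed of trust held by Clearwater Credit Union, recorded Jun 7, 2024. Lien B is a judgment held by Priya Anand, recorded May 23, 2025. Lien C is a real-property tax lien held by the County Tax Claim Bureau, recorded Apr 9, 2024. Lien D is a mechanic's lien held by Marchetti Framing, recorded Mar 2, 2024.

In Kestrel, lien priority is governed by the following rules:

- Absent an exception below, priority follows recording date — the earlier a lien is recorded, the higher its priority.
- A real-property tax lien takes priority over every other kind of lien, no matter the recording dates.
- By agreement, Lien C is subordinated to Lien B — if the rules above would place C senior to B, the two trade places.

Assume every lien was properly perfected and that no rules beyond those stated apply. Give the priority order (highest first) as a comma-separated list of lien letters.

C is a real-property tax lien, so it outranks all other liens regardless of date.
Ordering the rest by effective date: D (Mar 2, 2024), A (Jun 7, 2024), B (May 23, 2025).
C is senior to B before the subordination, so the two trade places.

B, D, A, C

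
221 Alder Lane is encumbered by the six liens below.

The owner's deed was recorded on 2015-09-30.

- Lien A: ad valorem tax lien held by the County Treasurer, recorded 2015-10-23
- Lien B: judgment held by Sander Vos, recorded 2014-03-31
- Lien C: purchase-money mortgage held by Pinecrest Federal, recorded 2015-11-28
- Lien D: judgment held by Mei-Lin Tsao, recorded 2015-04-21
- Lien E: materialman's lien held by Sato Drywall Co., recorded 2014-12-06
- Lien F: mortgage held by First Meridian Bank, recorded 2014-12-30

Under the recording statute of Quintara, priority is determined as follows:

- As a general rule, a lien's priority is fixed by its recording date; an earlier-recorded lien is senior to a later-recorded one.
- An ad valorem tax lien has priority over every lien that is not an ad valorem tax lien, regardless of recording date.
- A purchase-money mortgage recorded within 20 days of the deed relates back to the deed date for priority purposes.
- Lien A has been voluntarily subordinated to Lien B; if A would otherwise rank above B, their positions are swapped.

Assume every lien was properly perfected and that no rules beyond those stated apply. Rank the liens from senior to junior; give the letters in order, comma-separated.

B, A, E, F, D, C

First, effective dates: C was recorded 59 days after the deed, outside the 20-day window, so it keeps its recording date.
As an ad valorem tax lien, A is senior to every other lien.
Among the remaining liens, by effective date: B (2014-03-31), E (2014-12-06), F (2014-12-30), D (2015-04-21), C (2015-11-28).
Because A would otherwise rank above B, the subordination swaps them.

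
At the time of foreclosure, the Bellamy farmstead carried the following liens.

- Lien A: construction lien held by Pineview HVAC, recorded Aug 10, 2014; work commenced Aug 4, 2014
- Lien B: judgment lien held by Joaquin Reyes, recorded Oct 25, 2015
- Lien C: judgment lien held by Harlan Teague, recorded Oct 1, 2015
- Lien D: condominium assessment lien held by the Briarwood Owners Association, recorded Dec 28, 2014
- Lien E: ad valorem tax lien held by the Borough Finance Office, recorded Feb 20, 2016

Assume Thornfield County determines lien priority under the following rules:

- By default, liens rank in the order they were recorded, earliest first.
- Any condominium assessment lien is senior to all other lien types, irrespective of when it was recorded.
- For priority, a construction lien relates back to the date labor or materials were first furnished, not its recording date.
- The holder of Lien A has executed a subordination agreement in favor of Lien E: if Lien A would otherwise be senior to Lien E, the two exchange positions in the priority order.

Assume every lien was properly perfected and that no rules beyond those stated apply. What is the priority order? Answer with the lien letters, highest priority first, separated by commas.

Adjusting effective dates: A relates back to Aug 4, 2014 (work commenced).
D is a condominium assessment lien and takes priority over every other lien.
Ordering the rest by effective date: A (Aug 4, 2014), C (Oct 1, 2015), B (Oct 25, 2015), E (Feb 20, 2016).
A is senior to E before the subordination, so the two trade places.

D, E, C, B, A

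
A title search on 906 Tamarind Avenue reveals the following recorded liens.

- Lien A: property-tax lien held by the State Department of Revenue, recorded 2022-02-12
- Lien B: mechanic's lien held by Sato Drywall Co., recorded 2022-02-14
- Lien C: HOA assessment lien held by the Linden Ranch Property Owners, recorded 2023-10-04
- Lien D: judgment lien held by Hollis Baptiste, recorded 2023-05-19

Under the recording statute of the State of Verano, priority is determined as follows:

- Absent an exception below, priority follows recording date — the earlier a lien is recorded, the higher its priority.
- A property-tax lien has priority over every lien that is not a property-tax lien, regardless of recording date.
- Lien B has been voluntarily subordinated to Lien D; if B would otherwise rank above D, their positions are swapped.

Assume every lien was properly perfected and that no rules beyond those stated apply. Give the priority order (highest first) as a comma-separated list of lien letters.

A, D, B, C

A is a property-tax lien and takes priority over every other lien.
Ordering the rest by effective date: B (2022-02-14), D (2023-05-19), C (2023-10-04).
Because B would otherwise rank above D, the subordination swaps them.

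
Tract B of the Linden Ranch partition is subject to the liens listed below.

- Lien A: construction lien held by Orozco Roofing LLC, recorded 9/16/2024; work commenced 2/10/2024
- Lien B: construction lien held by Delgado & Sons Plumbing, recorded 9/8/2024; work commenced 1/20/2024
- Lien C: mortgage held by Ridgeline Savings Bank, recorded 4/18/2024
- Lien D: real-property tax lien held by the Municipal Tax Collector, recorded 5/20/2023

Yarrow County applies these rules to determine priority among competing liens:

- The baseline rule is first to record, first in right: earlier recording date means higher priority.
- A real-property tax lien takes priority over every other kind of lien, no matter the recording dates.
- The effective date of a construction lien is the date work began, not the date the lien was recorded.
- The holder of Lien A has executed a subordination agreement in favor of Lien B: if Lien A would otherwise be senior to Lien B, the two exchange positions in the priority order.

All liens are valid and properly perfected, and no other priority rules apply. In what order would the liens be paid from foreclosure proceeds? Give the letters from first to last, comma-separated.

D, B, A, C

Adjusting effective dates: A is treated as recorded 2/10/2024, the work-commencement date; B's effective date is 1/20/2024, when work began.
D, as a real-property tax lien, has superpriority and ranks first.
The other liens, earliest effective date first: B (1/20/2024), A (2/10/2024), C (4/18/2024).
A is already junior to B, so the subordination agreement changes nothing.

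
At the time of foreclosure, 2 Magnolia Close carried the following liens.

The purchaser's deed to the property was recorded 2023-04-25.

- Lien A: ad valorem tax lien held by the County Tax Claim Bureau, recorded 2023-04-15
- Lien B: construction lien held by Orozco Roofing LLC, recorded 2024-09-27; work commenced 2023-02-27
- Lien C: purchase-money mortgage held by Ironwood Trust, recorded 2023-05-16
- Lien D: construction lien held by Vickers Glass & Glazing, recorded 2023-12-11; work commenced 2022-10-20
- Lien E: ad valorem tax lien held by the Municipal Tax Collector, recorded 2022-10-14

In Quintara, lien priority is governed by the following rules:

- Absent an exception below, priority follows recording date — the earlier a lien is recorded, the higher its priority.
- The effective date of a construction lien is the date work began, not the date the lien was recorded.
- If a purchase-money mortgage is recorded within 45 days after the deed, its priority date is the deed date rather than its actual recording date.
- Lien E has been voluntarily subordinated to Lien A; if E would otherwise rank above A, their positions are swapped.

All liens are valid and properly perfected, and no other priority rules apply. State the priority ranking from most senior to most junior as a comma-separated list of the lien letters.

A, D, B, E, C

Effective dates: B relates back to 2023-02-27 (work commenced); C's effective date is the deed date, 2023-04-25; D's effective date is 2022-10-20, when work began.
Ordering by effective date: E (2022-10-14), D (2022-10-20), B (2023-02-27), A (2023-04-15), C (2023-04-25).
The subordination applies — E was senior to A — so E and A swap.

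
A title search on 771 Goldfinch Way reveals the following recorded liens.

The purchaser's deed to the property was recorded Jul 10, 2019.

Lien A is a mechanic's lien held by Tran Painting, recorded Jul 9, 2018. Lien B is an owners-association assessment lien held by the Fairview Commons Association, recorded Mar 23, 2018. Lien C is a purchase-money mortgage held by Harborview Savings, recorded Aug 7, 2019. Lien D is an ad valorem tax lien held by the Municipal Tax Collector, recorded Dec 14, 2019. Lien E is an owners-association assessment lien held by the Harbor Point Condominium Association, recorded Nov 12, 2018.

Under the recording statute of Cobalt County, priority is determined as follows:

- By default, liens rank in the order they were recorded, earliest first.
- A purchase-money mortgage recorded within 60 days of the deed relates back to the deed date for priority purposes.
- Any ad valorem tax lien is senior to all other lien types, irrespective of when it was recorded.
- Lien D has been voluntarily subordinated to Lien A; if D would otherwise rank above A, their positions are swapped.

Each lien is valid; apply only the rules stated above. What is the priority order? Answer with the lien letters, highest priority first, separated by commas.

A, B, D, E, C

Effective dates: C relates back to the deed date Jul 10, 2019.
D, as an ad valorem tax lien, has superpriority and ranks first.
The other liens, earliest effective date first: B (Mar 23, 2018), A (Jul 9, 2018), E (Nov 12, 2018), C (Jul 10, 2019).
Because D would otherwise rank above A, the subordination swaps them.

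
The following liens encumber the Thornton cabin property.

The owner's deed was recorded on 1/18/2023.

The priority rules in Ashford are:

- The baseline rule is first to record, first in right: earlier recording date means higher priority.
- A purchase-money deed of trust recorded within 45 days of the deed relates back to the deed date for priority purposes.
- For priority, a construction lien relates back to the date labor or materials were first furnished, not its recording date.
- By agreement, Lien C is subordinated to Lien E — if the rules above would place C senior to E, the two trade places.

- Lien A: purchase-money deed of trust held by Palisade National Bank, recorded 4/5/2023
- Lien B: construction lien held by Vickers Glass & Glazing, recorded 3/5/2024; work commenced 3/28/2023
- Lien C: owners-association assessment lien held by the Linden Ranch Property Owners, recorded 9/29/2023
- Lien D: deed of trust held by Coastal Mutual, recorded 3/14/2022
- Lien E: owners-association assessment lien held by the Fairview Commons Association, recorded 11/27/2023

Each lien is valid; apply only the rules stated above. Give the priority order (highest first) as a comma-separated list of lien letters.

Effective dates after the stated exceptions: A was recorded 77 days after the deed, outside the 45-day window, so it keeps its recording date; B is treated as recorded 3/28/2023, the work-commencement date.
Sorted by effective date: D (3/14/2022), B (3/28/2023), A (4/5/2023), C (9/29/2023), E (11/27/2023).
Because C would otherwise rank above E, the subordination swaps them.

D, B, A, E, C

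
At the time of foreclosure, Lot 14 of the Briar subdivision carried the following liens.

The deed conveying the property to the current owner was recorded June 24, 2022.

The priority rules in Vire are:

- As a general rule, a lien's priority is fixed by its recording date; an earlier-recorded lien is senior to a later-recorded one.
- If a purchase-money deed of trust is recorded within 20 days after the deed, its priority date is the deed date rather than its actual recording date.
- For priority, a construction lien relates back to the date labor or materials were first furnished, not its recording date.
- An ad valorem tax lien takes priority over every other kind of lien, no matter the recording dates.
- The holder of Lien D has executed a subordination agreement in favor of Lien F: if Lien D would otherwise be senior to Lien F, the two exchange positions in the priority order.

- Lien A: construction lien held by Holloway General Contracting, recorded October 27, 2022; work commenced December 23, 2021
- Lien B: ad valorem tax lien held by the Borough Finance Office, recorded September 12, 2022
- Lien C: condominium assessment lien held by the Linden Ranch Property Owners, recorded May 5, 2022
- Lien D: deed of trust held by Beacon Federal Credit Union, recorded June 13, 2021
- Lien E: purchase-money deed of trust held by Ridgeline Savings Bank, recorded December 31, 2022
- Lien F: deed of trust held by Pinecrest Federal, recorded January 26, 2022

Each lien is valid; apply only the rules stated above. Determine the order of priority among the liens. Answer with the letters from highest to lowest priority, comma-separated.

B, F, A, D, C, E

First, effective dates: A relates back to December 23, 2021 (work commenced); E was recorded 190 days after the deed — beyond 20 days — so no relation-back applies.
As an ad valorem tax lien, B is senior to every other lien.
Among the remaining liens, by effective date: D (June 13, 2021), A (December 23, 2021), F (January 26, 2022), C (May 5, 2022), E (December 31, 2022).
D is senior to F before the subordination, so the two trade places.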